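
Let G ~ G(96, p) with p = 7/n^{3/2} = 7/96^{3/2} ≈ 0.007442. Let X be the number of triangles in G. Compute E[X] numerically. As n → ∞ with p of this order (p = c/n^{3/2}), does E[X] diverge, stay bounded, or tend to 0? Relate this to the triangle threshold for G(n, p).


Number of potential triangles: C(96, 3) = 142880.
Each occurs with probability p³ ≈ (0.007442)³ ≈ 4.1216734e-07.
By linearity: E[X] = C(96, 3)·p³ ≈ 142880 · 4.1216734e-07 ≈ 0.05889.
Since α = 3/2 > 1, p = c/n^{3/2} = o(1/n) is below the triangle threshold p ~ 1/n. Asymptotically E[X] ~ (c³/6)·n^{3(1−α)} = (7³/6)·n^{-1.5} → 0, so by Markov's inequality G has no triangles w.h.p.

E[X] ≈ 0.05889; in regime p = Θ(1/n^{3/2}) E[X] tends to 0 (below the triangle threshold p ~ 1/n).


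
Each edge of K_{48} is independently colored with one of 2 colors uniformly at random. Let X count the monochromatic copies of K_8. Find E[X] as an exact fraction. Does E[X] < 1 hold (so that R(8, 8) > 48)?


E[X] = C(48, 8) · 2^{1 − 28} = 377348994 · 2^{−27} = 377348994/134217728.
As a reduced fraction: E[X] = 188674497/67108864 ≈ 2.811.
Is E[X] < 1? NO.
Since E[X] ≥ 1, the first-moment bound is inconclusive at n = 48; it does NOT by itself certify R(8, 8) > 48.

E[X] = 188674497/67108864 ≈ 2.811; E[X] ≥ 1; first-moment method inconclusive here.


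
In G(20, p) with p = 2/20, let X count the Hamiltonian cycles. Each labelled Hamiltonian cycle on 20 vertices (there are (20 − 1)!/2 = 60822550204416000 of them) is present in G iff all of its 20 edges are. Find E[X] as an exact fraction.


K_20 has (20 − 1)!/2 = 60822550204416000 labelled Hamiltonian cycles.
For each such Hamiltonian cycle H, let X_H = 1 if all 20 edges of H are present in G. Then P[X_H = 1] = p^{20} = (1/10)^{20} = 1/100000000000000000000.
By linearity of expectation: E[X] = Σ_H E[X_H] = 60822550204416000 · p^{20} = 60822550204416000 · 1/100000000000000000000 = 14849255421/24414062500000.
Numerically: E[X] ≈ 0.00060823.

E[X] = 60822550204416000 · (1/10)^{20} = 14849255421/24414062500000 ≈ 0.00060823.


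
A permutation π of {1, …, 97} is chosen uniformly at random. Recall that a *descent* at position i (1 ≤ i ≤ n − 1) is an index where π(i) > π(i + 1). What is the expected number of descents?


Write X = Σ X_I over i = 1, …, 96, with X_I the indicator of one descent.
There are 96 indicators.
For each fixed i, the pair (π(i), π(i+1)) is a uniformly random ordered pair of distinct values from {1, …, 97}; by symmetry P[π(i) > π(i+1)] = 1/2.
By linearity: E[X] = 96 · (1/2) = (97 − 1) · (1/2) = 48 ≈ 48.0000.

E[X] = 48 = 48.0000.


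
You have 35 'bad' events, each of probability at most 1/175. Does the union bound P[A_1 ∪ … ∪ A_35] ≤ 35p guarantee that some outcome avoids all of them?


Union bound: P[∪_{i=1}^{35} A_i] ≤ Σ_i P[A_i] ≤ 35·p = 35·(1/175) = 1/5.
Numerically: 1/5 ≈ 0.2000000.
Is 1/5 < 1? YES.
Since P[∪ A_i] ≤ 1/5 < 1, the complement has P[∩ A_i^c] ≥ 1 − 1/5 = 4/5 > 0, so some outcome avoids every A_i.

35·p = 1/5 ≈ 0.2000000; existence CERTIFIED by the union bound.


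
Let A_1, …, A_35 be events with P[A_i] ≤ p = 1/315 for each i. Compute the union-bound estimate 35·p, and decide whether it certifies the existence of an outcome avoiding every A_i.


Union bound: P[∪_{i=1}^{35} A_i] ≤ Σ_i P[A_i] ≤ 35·p = 35·(1/315) = 1/9.
Numerically: 1/9 ≈ 0.1111.
Is 1/9 < 1? YES.
Since P[∪ A_i] ≤ 1/9 < 1, the complement has P[∩ A_i^c] ≥ 1 − 1/9 = 8/9 > 0, so some outcome avoids every A_i.

35·p = 1/9 ≈ 0.1111; existence CERTIFIED by the union bound.


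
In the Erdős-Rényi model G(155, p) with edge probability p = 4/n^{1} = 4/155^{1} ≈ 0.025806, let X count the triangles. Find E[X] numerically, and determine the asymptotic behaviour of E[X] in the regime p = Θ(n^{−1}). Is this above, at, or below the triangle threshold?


Number of potential triangles: C(155, 3) = 608685.
Each occurs with probability p³ ≈ (0.025806)³ ≈ 1.7186399e-05.
By linearity: E[X] = C(155, 3)·p³ ≈ 608685 · 1.7186399e-05 ≈ 10.46110.
Here α = 1, so p = 4/n is exactly at the triangle threshold p ~ 1/n. Asymptotically E[X] → c³/6 = 4³/6 = 32/3 ≈ 10.66667, a bounded constant. In this regime the triangle count is asymptotically Poisson(c³/6).

E[X] ≈ 10.46110; in regime p = Θ(1/n^{1}) E[X] stays bounded (at the triangle threshold p ~ 1/n).


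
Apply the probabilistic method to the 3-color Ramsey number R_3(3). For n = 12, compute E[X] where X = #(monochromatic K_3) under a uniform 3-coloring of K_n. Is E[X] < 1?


E[X] = C(12, 3) · 3^{1 − 3} = 220 · 3^{−2} = 220/9.
As a reduced fraction: E[X] = 220/9 ≈ 24.444.
Is E[X] < 1? NO.
Since E[X] ≥ 1, the first-moment bound is inconclusive at n = 12; it does NOT by itself certify R_3(3) > 12.

E[X] = 220/9 ≈ 24.444; E[X] ≥ 1; first-moment method inconclusive here.


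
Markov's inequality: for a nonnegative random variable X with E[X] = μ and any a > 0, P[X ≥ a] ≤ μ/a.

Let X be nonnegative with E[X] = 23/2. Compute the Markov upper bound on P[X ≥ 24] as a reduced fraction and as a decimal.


μ = E[X] = 23/2, a = 24.
Markov: P[X ≥ 24] ≤ μ/a = (23/2)/24 = 23/48.
Numerically: ≈ 0.4792.
(Since a = 24 > μ = 11.5000, the bound 23/48 is < 1 and informative.)

P[X ≥ 24] ≤ 23/48 ≈ 0.4792.


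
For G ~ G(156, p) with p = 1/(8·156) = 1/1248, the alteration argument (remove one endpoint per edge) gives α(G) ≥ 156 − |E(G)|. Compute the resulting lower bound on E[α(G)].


E[|E(G)|] = C(156, 2)·p = 12090 · (1/1248) = 155/16.
E[α(G)] ≥ n − E[|E(G)|] = 156 − 155/16 = 2341/16.
Numerically: ≈ 146.312500.
(This is only a lower bound; the true E[α(G)] may be larger.)

E[α(G)] ≥ 2341/16 ≈ 146.312500.


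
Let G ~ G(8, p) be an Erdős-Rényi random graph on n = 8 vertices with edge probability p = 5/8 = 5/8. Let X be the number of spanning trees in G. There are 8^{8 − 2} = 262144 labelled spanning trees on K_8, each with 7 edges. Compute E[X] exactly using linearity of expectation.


K_8 has 8^{8 − 2} = 262144 labelled spanning trees.
For each such spanning tree H, let X_H = 1 if all 7 edges of H are present in G. Then P[X_H = 1] = p^{7} = (5/8)^{7} = 78125/2097152.
Summing the indicators: E[X] = Σ_H E[X_H] = 262144 · p^{7} = 262144 · 78125/2097152 = 78125/8.
Numerically: E[X] ≈ 9765.6.

E[X] = 262144 · (5/8)^{7} = 78125/8 ≈ 9765.6.


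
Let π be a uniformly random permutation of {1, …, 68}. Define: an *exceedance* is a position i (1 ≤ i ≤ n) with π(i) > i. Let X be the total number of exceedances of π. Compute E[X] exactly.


Write X = Σ_{i=1}^{68} X_i, where X_i = 1_{π(i) > i}.
For each fixed i, π(i) is uniform over {1, …, 68} (marginal of a uniform permutation), so P[π(i) > i] = (n − i)/n. Summing: Σ_{i=1}^{68} (n − i)/n = (0 + 1 + … + 67)/68 = 68(68 − 1)/(2·68) = (68 − 1)/2.
Hence E[X] = Σ_{i=1}^{68} (68 − i)/68 = 67/2 ≈ 33.5000.

E[X] = 67/2 = 33.5000.


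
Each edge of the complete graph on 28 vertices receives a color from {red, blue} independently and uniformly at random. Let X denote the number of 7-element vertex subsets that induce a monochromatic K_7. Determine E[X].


Let X = Σ_S X_S over the C(28, 7) = 1184040 subsets S of size 7, where X_S = 1 if the K_7 on S is monochromatic.
For a fixed S, the K_7 on S has C(7, 2) = 21 edges. P[all 21 edges red] = (1/2)^21, and likewise for blue, so P[monochromatic] = 2·(1/2)^21 = 2^{1 − 21} = 1/1048576.
Summing: E[X] = C(28, 7) · 2^{1 − 21} = 1184040 · 1/1048576 = 148005/131072.
Numerically: E[X] ≈ 1.1292.

E[X] = C(28,7)·2^(1−C(7,2)) = 148005/131072 ≈ 1.1292.


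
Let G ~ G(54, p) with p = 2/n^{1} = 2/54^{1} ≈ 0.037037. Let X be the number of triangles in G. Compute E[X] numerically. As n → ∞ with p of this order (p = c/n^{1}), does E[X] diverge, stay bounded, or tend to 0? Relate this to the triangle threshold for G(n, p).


Number of potential triangles: C(54, 3) = 24804.
Each occurs with probability p³ ≈ (0.037037)³ ≈ 5.08052634e-05.
By linearity: E[X] = C(54, 3)·p³ ≈ 24804 · 5.08052634e-05 ≈ 1.260174.
Here α = 1, so p = 2/n is exactly at the triangle threshold p ~ 1/n. Asymptotically E[X] → c³/6 = 2³/6 = 4/3 ≈ 1.333333, a bounded constant. In this regime the triangle count is asymptotically Poisson(c³/6).

E[X] ≈ 1.260174; in regime p = Θ(1/n^{1}) E[X] stays bounded (at the triangle threshold p ~ 1/n).


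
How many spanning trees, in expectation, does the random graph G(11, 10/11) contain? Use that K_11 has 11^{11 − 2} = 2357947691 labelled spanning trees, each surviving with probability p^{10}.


K_11 has 11^{11 − 2} = 2357947691 labelled spanning trees.
For each such spanning tree H, let X_H = 1 if all 10 edges of H are present in G. Then P[X_H = 1] = p^{10} = (10/11)^{10} = 10000000000/25937424601.
Summing the indicators: E[X] = Σ_H E[X_H] = 2357947691 · p^{10} = 2357947691 · 10000000000/25937424601 = 10000000000/11.
Numerically: E[X] ≈ 9.09e+08.

E[X] = 2357947691 · (10/11)^{10} = 10000000000/11 ≈ 9.09e+08.


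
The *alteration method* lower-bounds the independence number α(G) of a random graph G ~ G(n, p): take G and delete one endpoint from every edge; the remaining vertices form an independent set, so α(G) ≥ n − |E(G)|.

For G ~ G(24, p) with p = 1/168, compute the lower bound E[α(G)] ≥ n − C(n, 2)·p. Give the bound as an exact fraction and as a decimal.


E[|E(G)|] = C(24, 2)·p = 276 · (1/168) = 23/14.
E[α(G)] ≥ n − E[|E(G)|] = 24 − 23/14 = 313/14.
Numerically: ≈ 22.357143.
(This is only a lower bound; the true E[α(G)] may be larger.)

E[α(G)] ≥ 313/14 ≈ 22.357143.


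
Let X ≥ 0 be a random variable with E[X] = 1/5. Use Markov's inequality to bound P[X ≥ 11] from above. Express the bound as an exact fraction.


μ = E[X] = 1/5, a = 11.
Markov: P[X ≥ 11] ≤ μ/a = (1/5)/11 = 1/55.
Numerically: ≈ 0.01818.
(Since a = 11 > μ = 0.20000, the bound 1/55 is < 1 and informative.)

P[X ≥ 11] ≤ 1/55 ≈ 0.01818.


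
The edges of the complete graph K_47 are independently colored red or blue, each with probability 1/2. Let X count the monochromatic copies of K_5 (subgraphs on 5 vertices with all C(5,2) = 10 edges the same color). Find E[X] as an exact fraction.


Let X = Σ_S X_S over the C(47, 5) = 1533939 subsets S of size 5, where X_S = 1 if the K_5 on S is monochromatic.
For a fixed S, the K_5 on S has C(5, 2) = 10 edges. P[all 10 edges red] = (1/2)^10, and likewise for blue, so P[monochromatic] = 2·(1/2)^10 = 2^{1 − 10} = 1/512.
By linearity of expectation: E[X] = C(47, 5) · 2^{1 − 10} = 1533939 · 1/512 = 1533939/512.
Numerically: E[X] ≈ 2995.9746.

E[X] = C(47,5)·2^(1−C(5,2)) = 1533939/512 ≈ 2995.9746.


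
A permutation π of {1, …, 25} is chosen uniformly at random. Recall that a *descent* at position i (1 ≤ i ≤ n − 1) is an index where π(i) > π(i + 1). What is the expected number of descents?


Write X = Σ X_I over i = 1, …, 24, with X_I the indicator of one descent.
There are 24 indicators.
For each fixed i, the pair (π(i), π(i+1)) is a uniformly random ordered pair of distinct values from {1, …, 25}; by symmetry P[π(i) > π(i+1)] = 1/2.
By linearity: E[X] = 24 · (1/2) = (25 − 1) · (1/2) = 12 ≈ 12.000000.

E[X] = 12 = 12.000000.


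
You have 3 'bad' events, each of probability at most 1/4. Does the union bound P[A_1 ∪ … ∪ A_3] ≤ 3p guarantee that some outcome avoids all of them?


Union bound: P[∪_{i=1}^{3} A_i] ≤ Σ_i P[A_i] ≤ 3·p = 3·(1/4) = 3/4.
Numerically: 3/4 ≈ 0.750.
Is 3/4 < 1? YES.
Since P[∪ A_i] ≤ 3/4 < 1, the complement has P[∩ A_i^c] ≥ 1 − 3/4 = 1/4 > 0, so some outcome avoids every A_i.

3·p = 3/4 ≈ 0.750; existence CERTIFIED by the union bound.


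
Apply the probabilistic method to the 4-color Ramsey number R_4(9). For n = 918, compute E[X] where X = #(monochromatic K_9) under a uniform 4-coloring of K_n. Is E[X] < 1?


E[X] = C(918, 9) · 4^{1 − 36} = 1226696518272037432620 · 4^{−35} = 1226696518272037432620/1180591620717411303424.
As a reduced fraction: E[X] = 306674129568009358155/295147905179352825856 ≈ 1.039.
Is E[X] < 1? NO.
Since E[X] ≥ 1, the first-moment bound is inconclusive at n = 918; it does NOT by itself certify R_4(9) > 918.

E[X] = 306674129568009358155/295147905179352825856 ≈ 1.039; E[X] ≥ 1; first-moment method inconclusive here.


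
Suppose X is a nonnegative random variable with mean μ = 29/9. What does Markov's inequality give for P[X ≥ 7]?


μ = E[X] = 29/9, a = 7.
Markov: P[X ≥ 7] ≤ μ/a = (29/9)/7 = 29/63.
Numerically: ≈ 0.46032.
(Since a = 7 > μ = 3.22222, the bound 29/63 is < 1 and informative.)

P[X ≥ 7] ≤ 29/63 ≈ 0.46032.


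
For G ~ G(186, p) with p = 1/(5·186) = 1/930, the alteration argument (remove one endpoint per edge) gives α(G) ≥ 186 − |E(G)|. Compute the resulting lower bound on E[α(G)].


E[|E(G)|] = C(186, 2)·p = 17205 · (1/930) = 37/2.
E[α(G)] ≥ n − E[|E(G)|] = 186 − 37/2 = 335/2.
Numerically: ≈ 167.500000.
(This is only a lower bound; the true E[α(G)] may be larger.)

E[α(G)] ≥ 335/2 ≈ 167.500000.


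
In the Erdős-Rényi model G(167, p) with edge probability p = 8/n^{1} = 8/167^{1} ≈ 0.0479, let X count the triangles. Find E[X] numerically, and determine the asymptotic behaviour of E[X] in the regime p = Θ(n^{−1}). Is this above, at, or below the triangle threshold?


Number of potential triangles: C(167, 3) = 762355.
Each occurs with probability p³ ≈ (0.0479)³ ≈ 1.09931e-04.
By linearity: E[X] = C(167, 3)·p³ ≈ 762355 · 1.09931e-04 ≈ 83.807.
Here α = 1, so p = 8/n is exactly at the triangle threshold p ~ 1/n. Asymptotically E[X] → c³/6 = 8³/6 = 256/3 ≈ 85.333, a bounded constant. In this regime the triangle count is asymptotically Poisson(c³/6).

E[X] ≈ 83.807; in regime p = Θ(1/n^{1}) E[X] stays bounded (at the triangle threshold p ~ 1/n).


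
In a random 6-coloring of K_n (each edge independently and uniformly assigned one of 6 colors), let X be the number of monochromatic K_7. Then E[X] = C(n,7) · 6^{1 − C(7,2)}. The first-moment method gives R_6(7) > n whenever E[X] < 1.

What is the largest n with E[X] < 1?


We need C(n, 7) · 6^{1 − 21} < 1, i.e. C(n, 7) < 6^{21 − 1} = 3656158440062976.
Check values of n near the boundary:
  n = 566: C(566, 7) = 3557206237959440; 3557206237959440 < 3656158440062976? YES
  n = 567: C(567, 7) = 3601671315933933; 3601671315933933 < 3656158440062976? YES
  n = 568: C(568, 7) = 3646611956239704; 3646611956239704 < 3656158440062976? YES
  n = 569: C(569, 7) = 3692032389858348; 3692032389858348 < 3656158440062976? NO
  n = 570: C(570, 7) = 3737936877831720; 3737936877831720 < 3656158440062976? NO
  n = 571: C(571, 7) = 3784329711421830; 3784329711421830 < 3656158440062976? NO
The largest n with C(n, 7) < 3656158440062976 is n = 568 (where E[X] = 16882462760369/16926659444736 ≈ 0.9974). Hence R_6(7) > 568, i.e. R_6(7) ≥ 569.

Largest n = 568; hence R_6(7) > 568.


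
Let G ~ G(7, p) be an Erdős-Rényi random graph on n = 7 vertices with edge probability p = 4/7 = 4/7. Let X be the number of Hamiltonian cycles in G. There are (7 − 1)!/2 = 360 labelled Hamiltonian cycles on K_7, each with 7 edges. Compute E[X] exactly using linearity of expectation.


K_7 has (7 − 1)!/2 = 360 labelled Hamiltonian cycles.
For each such Hamiltonian cycle H, let X_H = 1 if all 7 edges of H are present in G. Then P[X_H = 1] = p^{7} = (4/7)^{7} = 16384/823543.
By linearity: E[X] = Σ_H E[X_H] = 360 · p^{7} = 360 · 16384/823543 = 5898240/823543.
Numerically: E[X] ≈ 7.16203.

E[X] = 360 · (4/7)^{7} = 5898240/823543 ≈ 7.16203.


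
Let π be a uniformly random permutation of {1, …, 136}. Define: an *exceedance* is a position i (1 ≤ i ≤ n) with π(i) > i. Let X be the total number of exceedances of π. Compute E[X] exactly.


Write X = Σ_{i=1}^{136} X_i, where X_i = 1_{π(i) > i}.
For each fixed i, π(i) is uniform over {1, …, 136} (marginal of a uniform permutation), so P[π(i) > i] = (n − i)/n. Summing: Σ_{i=1}^{136} (n − i)/n = (0 + 1 + … + 135)/136 = 136(136 − 1)/(2·136) = (136 − 1)/2.
Hence E[X] = Σ_{i=1}^{136} (136 − i)/136 = 135/2 ≈ 67.50000.

E[X] = 135/2 = 67.50000.


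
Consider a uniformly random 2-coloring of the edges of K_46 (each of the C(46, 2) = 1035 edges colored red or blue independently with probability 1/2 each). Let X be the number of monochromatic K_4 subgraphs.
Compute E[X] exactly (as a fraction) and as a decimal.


Let X = Σ_S X_S over the C(46, 4) = 163185 subsets S of size 4, where X_S = 1 if the K_4 on S is monochromatic.
For a fixed S, the K_4 on S has C(4, 2) = 6 edges. P[all 6 edges red] = (1/2)^6, and likewise for blue, so P[monochromatic] = 2·(1/2)^6 = 2^{1 − 6} = 1/32.
By linearity of expectation: E[X] = C(46, 4) · 2^{1 − 6} = 163185 · 1/32 = 163185/32.
Numerically: E[X] ≈ 5099.531250.

E[X] = C(46,4)·2^(1−C(4,2)) = 163185/32 ≈ 5099.531250.


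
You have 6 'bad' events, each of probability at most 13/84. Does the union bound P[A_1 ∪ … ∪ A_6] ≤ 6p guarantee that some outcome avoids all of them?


Union bound: P[∪_{i=1}^{6} A_i] ≤ Σ_i P[A_i] ≤ 6·p = 6·(13/84) = 13/14.
Numerically: 13/14 ≈ 0.928571.
Is 13/14 < 1? YES.
Since P[∪ A_i] ≤ 13/14 < 1, the complement has P[∩ A_i^c] ≥ 1 − 13/14 = 1/14 > 0, so some outcome avoids every A_i.

6·p = 13/14 ≈ 0.928571; existence CERTIFIED by the union bound.


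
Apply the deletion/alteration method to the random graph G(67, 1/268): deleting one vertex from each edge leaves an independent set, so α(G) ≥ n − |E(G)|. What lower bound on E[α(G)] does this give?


E[|E(G)|] = C(67, 2)·p = 2211 · (1/268) = 33/4.
E[α(G)] ≥ n − E[|E(G)|] = 67 − 33/4 = 235/4.
Numerically: ≈ 58.7500.
(This is only a lower bound; the true E[α(G)] may be larger.)

E[α(G)] ≥ 235/4 ≈ 58.7500.


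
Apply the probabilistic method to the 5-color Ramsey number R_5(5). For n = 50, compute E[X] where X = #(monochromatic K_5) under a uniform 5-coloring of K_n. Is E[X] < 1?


E[X] = C(50, 5) · 5^{1 − 10} = 2118760 · 5^{−9} = 2118760/1953125.
As a reduced fraction: E[X] = 423752/390625 ≈ 1.084805.
Is E[X] < 1? NO.
Since E[X] ≥ 1, the first-moment bound is inconclusive at n = 50; it does NOT by itself certify R_5(5) > 50.

E[X] = 423752/390625 ≈ 1.084805; E[X] ≥ 1; first-moment method inconclusive here.


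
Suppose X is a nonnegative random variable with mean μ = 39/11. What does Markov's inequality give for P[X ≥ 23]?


μ = E[X] = 39/11, a = 23.
Markov: P[X ≥ 23] ≤ μ/a = (39/11)/23 = 39/253.
Numerically: ≈ 0.1542.
(Since a = 23 > μ = 3.5455, the bound 39/253 is < 1 and informative.)

P[X ≥ 23] ≤ 39/253 ≈ 0.1542.


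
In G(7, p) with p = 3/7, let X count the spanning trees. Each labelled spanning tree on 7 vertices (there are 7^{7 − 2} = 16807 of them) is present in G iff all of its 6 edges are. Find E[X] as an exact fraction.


K_7 has 7^{7 − 2} = 16807 labelled spanning trees.
For each such spanning tree H, let X_H = 1 if all 6 edges of H are present in G. Then P[X_H = 1] = p^{6} = (3/7)^{6} = 729/117649.
By linearity of expectation: E[X] = Σ_H E[X_H] = 16807 · p^{6} = 16807 · 729/117649 = 729/7.
Numerically: E[X] ≈ 104.143.

E[X] = 16807 · (3/7)^{6} = 729/7 ≈ 104.143.


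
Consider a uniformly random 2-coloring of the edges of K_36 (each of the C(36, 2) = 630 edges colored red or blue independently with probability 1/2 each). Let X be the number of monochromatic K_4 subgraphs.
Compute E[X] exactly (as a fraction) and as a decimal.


Let X = Σ_S X_S over the C(36, 4) = 58905 subsets S of size 4, where X_S = 1 if the K_4 on S is monochromatic.
For a fixed S, the K_4 on S has C(4, 2) = 6 edges. P[all 6 edges red] = (1/2)^6, and likewise for blue, so P[monochromatic] = 2·(1/2)^6 = 2^{1 − 6} = 1/32.
By linearity of expectation: E[X] = C(36, 4) · 2^{1 − 6} = 58905 · 1/32 = 58905/32.
Numerically: E[X] ≈ 1840.781250.

E[X] = C(36,4)·2^(1−C(4,2)) = 58905/32 ≈ 1840.781250.


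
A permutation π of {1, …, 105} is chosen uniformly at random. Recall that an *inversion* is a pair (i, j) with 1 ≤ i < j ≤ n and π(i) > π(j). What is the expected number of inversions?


Write X = Σ X_I over the C(105, 2) = 5460 pairs i < j, with X_I the indicator of one inversion.
There are 5460 indicators.
For each fixed pair i < j, the values π(i) and π(j) are two distinct elements of {1, …, 105} in uniformly random order; by symmetry P[π(i) > π(j)] = 1/2.
By linearity: E[X] = 5460 · (1/2) = C(105, 2) · (1/2) = 5460/2 = 2730 ≈ 2730.000.

E[X] = 2730 = 2730.000.


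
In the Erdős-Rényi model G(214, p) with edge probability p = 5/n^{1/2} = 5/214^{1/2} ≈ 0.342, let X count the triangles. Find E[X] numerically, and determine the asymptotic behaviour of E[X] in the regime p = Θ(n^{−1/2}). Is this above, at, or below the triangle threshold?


Number of potential triangles: C(214, 3) = 1610564.
Each occurs with probability p³ ≈ (0.342)³ ≈ 3.99291e-02.
By linearity: E[X] = C(214, 3)·p³ ≈ 1610564 · 3.99291e-02 ≈ 64308.346.
Since α = 1/2 < 1, p = c/n^{1/2} ≫ 1/n is above the triangle threshold p ~ 1/n. Asymptotically E[X] ~ (c³/6)·n^{3(1−α)} = (5³/6)·n^{1.5} → ∞; triangles are abundant w.h.p.

E[X] ≈ 64308.346; in regime p = Θ(1/n^{1/2}) E[X] diverges (above the triangle threshold p ~ 1/n).


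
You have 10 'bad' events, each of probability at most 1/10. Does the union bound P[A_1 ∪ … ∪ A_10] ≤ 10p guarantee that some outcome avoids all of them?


Union bound: P[∪_{i=1}^{10} A_i] ≤ Σ_i P[A_i] ≤ 10·p = 10·(1/10) = 1.
Numerically: 1 ≈ 1.000000.
Is 1 < 1? NO.
Since the bound 1 is ≥ 1, the union bound is uninformative here; it does NOT by itself certify existence.

10·p = 1 ≈ 1.000000; existence NOT certified by the union bound.


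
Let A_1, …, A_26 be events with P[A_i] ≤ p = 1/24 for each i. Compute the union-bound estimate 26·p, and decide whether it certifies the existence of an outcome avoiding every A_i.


Union bound: P[∪_{i=1}^{26} A_i] ≤ Σ_i P[A_i] ≤ 26·p = 26·(1/24) = 13/12.
Numerically: 13/12 ≈ 1.0833.
Is 13/12 < 1? NO.
Since the bound 13/12 is ≥ 1, the union bound is uninformative here; it does NOT by itself certify existence.

26·p = 13/12 ≈ 1.0833; existence NOT certified by the union bound.


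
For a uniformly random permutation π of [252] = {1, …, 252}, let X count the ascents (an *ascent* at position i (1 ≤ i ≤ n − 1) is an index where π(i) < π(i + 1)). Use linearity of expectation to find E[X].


Write X = Σ X_I over i = 1, …, 251, with X_I the indicator of one ascent.
There are 251 indicators.
For each fixed i, the pair (π(i), π(i+1)) is a uniformly random ordered pair of distinct values from {1, …, 252}; by symmetry P[π(i) < π(i+1)] = 1/2.
By linearity: E[X] = 251 · (1/2) = (252 − 1) · (1/2) = 251/2 ≈ 125.5000.

E[X] = 251/2 = 125.5000.


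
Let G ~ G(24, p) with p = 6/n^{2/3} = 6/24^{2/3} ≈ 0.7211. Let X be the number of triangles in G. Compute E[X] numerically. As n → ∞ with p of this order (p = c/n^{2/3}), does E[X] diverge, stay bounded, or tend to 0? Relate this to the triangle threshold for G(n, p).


Number of potential triangles: C(24, 3) = 2024.
Each occurs with probability p³ ≈ (0.7211)³ ≈ 3.750000e-01.
By linearity: E[X] = C(24, 3)·p³ ≈ 2024 · 3.750000e-01 ≈ 759.0000.
Since α = 2/3 < 1, p = c/n^{2/3} ≫ 1/n is above the triangle threshold p ~ 1/n. Asymptotically E[X] ~ (c³/6)·n^{3(1−α)} = (6³/6)·n^{1} → ∞; triangles are abundant w.h.p.

E[X] ≈ 759.0000; in regime p = Θ(1/n^{2/3}) E[X] diverges (above the triangle threshold p ~ 1/n).


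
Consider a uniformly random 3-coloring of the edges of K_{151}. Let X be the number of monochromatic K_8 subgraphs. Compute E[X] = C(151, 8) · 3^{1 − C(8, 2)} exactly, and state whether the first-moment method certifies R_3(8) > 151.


E[X] = C(151, 8) · 3^{1 − 28} = 5551321138650 · 3^{−27} = 5551321138650/7625597484987.
As a reduced fraction: E[X] = 616813459850/847288609443 ≈ 0.727985.
Is E[X] < 1? YES.
Since E[X] < 1, there exists a 3-coloring of K_{151} with no monochromatic K_8; hence R_3(8) > 151.

E[X] = 616813459850/847288609443 ≈ 0.727985; E[X] < 1, so R_3(8) > 151.


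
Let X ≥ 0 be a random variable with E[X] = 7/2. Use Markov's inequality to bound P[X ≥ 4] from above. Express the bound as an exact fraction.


μ = E[X] = 7/2, a = 4.
Markov: P[X ≥ 4] ≤ μ/a = (7/2)/4 = 7/8.
Numerically: ≈ 0.875.
(Since a = 4 > μ = 3.500, the bound 7/8 is < 1 and informative.)

P[X ≥ 4] ≤ 7/8 ≈ 0.875.


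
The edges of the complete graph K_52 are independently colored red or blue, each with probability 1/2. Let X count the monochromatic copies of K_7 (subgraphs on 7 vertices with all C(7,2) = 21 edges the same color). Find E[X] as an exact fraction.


Let X = Σ_S X_S over the C(52, 7) = 133784560 subsets S of size 7, where X_S = 1 if the K_7 on S is monochromatic.
For a fixed S, the K_7 on S has C(7, 2) = 21 edges. P[all 21 edges red] = (1/2)^21, and likewise for blue, so P[monochromatic] = 2·(1/2)^21 = 2^{1 − 21} = 1/1048576.
By linearity of expectation: E[X] = C(52, 7) · 2^{1 − 21} = 133784560 · 1/1048576 = 8361535/65536.
Numerically: E[X] ≈ 127.587.

E[X] = C(52,7)·2^(1−C(7,2)) = 8361535/65536 ≈ 127.587.


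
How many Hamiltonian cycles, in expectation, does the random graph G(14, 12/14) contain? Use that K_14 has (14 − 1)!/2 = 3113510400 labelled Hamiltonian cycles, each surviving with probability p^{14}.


K_14 has (14 − 1)!/2 = 3113510400 labelled Hamiltonian cycles.
For each such Hamiltonian cycle H, let X_H = 1 if all 14 edges of H are present in G. Then P[X_H = 1] = p^{14} = (6/7)^{14} = 78364164096/678223072849.
By linearity: E[X] = Σ_H E[X_H] = 3113510400 · p^{14} = 3113510400 · 78364164096/678223072849 = 34855377128600371200/96889010407.
Numerically: E[X] ≈ 3.59745e+08.

E[X] = 3113510400 · (6/7)^{14} = 34855377128600371200/96889010407 ≈ 3.59745e+08.


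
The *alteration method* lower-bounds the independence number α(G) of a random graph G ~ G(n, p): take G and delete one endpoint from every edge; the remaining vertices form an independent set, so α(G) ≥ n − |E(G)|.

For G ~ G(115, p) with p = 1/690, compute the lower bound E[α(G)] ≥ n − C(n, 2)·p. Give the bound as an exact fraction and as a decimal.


E[|E(G)|] = C(115, 2)·p = 6555 · (1/690) = 19/2.
E[α(G)] ≥ n − E[|E(G)|] = 115 − 19/2 = 211/2.
Numerically: ≈ 105.500000.
(This is only a lower bound; the true E[α(G)] may be larger.)

E[α(G)] ≥ 211/2 ≈ 105.500000.


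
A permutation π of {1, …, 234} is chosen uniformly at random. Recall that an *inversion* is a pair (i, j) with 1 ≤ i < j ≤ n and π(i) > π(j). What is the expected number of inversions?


Write X = Σ X_I over the C(234, 2) = 27261 pairs i < j, with X_I the indicator of one inversion.
There are 27261 indicators.
For each fixed pair i < j, the values π(i) and π(j) are two distinct elements of {1, …, 234} in uniformly random order; by symmetry P[π(i) > π(j)] = 1/2.
By linearity: E[X] = 27261 · (1/2) = C(234, 2) · (1/2) = 27261/2 = 27261/2 ≈ 13630.5000.

E[X] = 27261/2 = 13630.5000.


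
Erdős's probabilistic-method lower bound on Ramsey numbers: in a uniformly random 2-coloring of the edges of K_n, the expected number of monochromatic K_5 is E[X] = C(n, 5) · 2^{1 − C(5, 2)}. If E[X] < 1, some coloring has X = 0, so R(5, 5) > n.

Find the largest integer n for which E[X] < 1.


We need C(n, 5) · 2^{1 − 10} < 1, i.e. C(n, 5) < 2^{10 − 1} = 512.
Check values of n near the boundary:
  n = 6: C(6, 5) = 6; 6 < 512? YES
  n = 7: C(7, 5) = 21; 21 < 512? YES
  n = 8: C(8, 5) = 56; 56 < 512? YES
  n = 9: C(9, 5) = 126; 126 < 512? YES
  n = 10: C(10, 5) = 252; 252 < 512? YES
  n = 11: C(11, 5) = 462; 462 < 512? YES
  n = 12: C(12, 5) = 792; 792 < 512? NO
  n = 13: C(13, 5) = 1287; 1287 < 512? NO
  n = 14: C(14, 5) = 2002; 2002 < 512? NO
The largest n with C(n, 5) < 512 is n = 11 (where E[X] = 231/256 ≈ 0.902344). Hence R(5, 5) > 11, i.e. R(5, 5) ≥ 12.

Largest n = 11; hence R(5, 5) > 11.


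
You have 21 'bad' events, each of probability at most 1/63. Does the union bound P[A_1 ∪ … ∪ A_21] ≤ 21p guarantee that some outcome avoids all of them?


Union bound: P[∪_{i=1}^{21} A_i] ≤ Σ_i P[A_i] ≤ 21·p = 21·(1/63) = 1/3.
Numerically: 1/3 ≈ 0.333.
Is 1/3 < 1? YES.
Since P[∪ A_i] ≤ 1/3 < 1, the complement has P[∩ A_i^c] ≥ 1 − 1/3 = 2/3 > 0, so some outcome avoids every A_i.

21·p = 1/3 ≈ 0.333; existence CERTIFIED by the union bound.


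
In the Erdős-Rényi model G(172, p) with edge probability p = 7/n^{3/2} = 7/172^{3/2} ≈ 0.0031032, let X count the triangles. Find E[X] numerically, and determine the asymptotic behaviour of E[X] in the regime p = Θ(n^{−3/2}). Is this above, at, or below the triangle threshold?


Number of potential triangles: C(172, 3) = 833340.
Each occurs with probability p³ ≈ (0.0031032)³ ≈ 2.9882444e-08.
By linearity: E[X] = C(172, 3)·p³ ≈ 833340 · 2.9882444e-08 ≈ 0.02490.
Since α = 3/2 > 1, p = c/n^{3/2} = o(1/n) is below the triangle threshold p ~ 1/n. Asymptotically E[X] ~ (c³/6)·n^{3(1−α)} = (7³/6)·n^{-1.5} → 0, so by Markov's inequality G has no triangles w.h.p.

E[X] ≈ 0.02490; in regime p = Θ(1/n^{3/2}) E[X] tends to 0 (below the triangle threshold p ~ 1/n).


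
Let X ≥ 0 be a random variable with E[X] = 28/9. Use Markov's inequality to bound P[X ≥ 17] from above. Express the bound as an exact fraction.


μ = E[X] = 28/9, a = 17.
Markov: P[X ≥ 17] ≤ μ/a = (28/9)/17 = 28/153.
Numerically: ≈ 0.1830.
(Since a = 17 > μ = 3.1111, the bound 28/153 is < 1 and informative.)

P[X ≥ 17] ≤ 28/153 ≈ 0.1830.


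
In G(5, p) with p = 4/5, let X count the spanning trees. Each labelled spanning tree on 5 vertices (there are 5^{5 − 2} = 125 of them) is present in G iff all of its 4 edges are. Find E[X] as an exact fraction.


K_5 has 5^{5 − 2} = 125 labelled spanning trees.
For each such spanning tree H, let X_H = 1 if all 4 edges of H are present in G. Then P[X_H = 1] = p^{4} = (4/5)^{4} = 256/625.
By linearity of expectation: E[X] = Σ_H E[X_H] = 125 · p^{4} = 125 · 256/625 = 256/5.
Numerically: E[X] ≈ 51.2.

E[X] = 125 · (4/5)^{4} = 256/5 ≈ 51.2.


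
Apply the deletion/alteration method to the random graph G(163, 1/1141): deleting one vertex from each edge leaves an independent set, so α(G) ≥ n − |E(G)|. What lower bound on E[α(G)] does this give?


E[|E(G)|] = C(163, 2)·p = 13203 · (1/1141) = 81/7.
E[α(G)] ≥ n − E[|E(G)|] = 163 − 81/7 = 1060/7.
Numerically: ≈ 151.428571.
(This is only a lower bound; the true E[α(G)] may be larger.)

E[α(G)] ≥ 1060/7 ≈ 151.428571.


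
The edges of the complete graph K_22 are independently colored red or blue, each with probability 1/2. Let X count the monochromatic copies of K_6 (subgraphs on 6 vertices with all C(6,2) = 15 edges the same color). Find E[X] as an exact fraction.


Let X = Σ_S X_S over the C(22, 6) = 74613 subsets S of size 6, where X_S = 1 if the K_6 on S is monochromatic.
For a fixed S, the K_6 on S has C(6, 2) = 15 edges. P[all 15 edges red] = (1/2)^15, and likewise for blue, so P[monochromatic] = 2·(1/2)^15 = 2^{1 − 15} = 1/16384.
By linearity: E[X] = C(22, 6) · 2^{1 − 15} = 74613 · 1/16384 = 74613/16384.
Numerically: E[X] ≈ 4.554016.

E[X] = C(22,6)·2^(1−C(6,2)) = 74613/16384 ≈ 4.554016.


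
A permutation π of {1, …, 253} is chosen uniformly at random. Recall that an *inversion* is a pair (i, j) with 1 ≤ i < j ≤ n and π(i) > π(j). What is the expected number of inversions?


Write X = Σ X_I over the C(253, 2) = 31878 pairs i < j, with X_I the indicator of one inversion.
There are 31878 indicators.
For each fixed pair i < j, the values π(i) and π(j) are two distinct elements of {1, …, 253} in uniformly random order; by symmetry P[π(i) > π(j)] = 1/2.
By linearity: E[X] = 31878 · (1/2) = C(253, 2) · (1/2) = 31878/2 = 15939 ≈ 15939.00000.

E[X] = 15939 = 15939.00000.


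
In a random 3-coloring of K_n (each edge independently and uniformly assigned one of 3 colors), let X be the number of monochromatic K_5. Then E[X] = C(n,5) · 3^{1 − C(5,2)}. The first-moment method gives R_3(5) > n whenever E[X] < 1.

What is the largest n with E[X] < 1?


We need C(n, 5) · 3^{1 − 10} < 1, i.e. C(n, 5) < 3^{10 − 1} = 19683.
Check values of n near the boundary:
  n = 14: C(14, 5) = 2002; 2002 < 19683? YES
  n = 15: C(15, 5) = 3003; 3003 < 19683? YES
  n = 16: C(16, 5) = 4368; 4368 < 19683? YES
  n = 17: C(17, 5) = 6188; 6188 < 19683? YES
  n = 18: C(18, 5) = 8568; 8568 < 19683? YES
  n = 19: C(19, 5) = 11628; 11628 < 19683? YES
  n = 20: C(20, 5) = 15504; 15504 < 19683? YES
  n = 21: C(21, 5) = 20349; 20349 < 19683? NO
  n = 22: C(22, 5) = 26334; 26334 < 19683? NO
The largest n with C(n, 5) < 19683 is n = 20 (where E[X] = 5168/6561 ≈ 0.788). Hence R_3(5) > 20, i.e. R_3(5) ≥ 21.

Largest n = 20; hence R_3(5) > 20.


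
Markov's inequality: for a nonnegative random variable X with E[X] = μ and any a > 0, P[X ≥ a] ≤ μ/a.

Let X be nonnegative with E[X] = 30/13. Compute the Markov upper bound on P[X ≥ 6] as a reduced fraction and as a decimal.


μ = E[X] = 30/13, a = 6.
Markov: P[X ≥ 6] ≤ μ/a = (30/13)/6 = 5/13.
Numerically: ≈ 0.38462.
(Since a = 6 > μ = 2.30769, the bound 5/13 is < 1 and informative.)

P[X ≥ 6] ≤ 5/13 ≈ 0.38462.


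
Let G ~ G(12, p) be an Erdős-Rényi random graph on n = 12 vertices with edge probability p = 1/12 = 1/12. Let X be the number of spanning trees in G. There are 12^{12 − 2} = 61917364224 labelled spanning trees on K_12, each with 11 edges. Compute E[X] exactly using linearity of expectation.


K_12 has 12^{12 − 2} = 61917364224 labelled spanning trees.
For each such spanning tree H, let X_H = 1 if all 11 edges of H are present in G. Then P[X_H = 1] = p^{11} = (1/12)^{11} = 1/743008370688.
By linearity of expectation: E[X] = Σ_H E[X_H] = 61917364224 · p^{11} = 61917364224 · 1/743008370688 = 1/12.
Numerically: E[X] ≈ 0.0833.

E[X] = 61917364224 · (1/12)^{11} = 1/12 ≈ 0.0833.


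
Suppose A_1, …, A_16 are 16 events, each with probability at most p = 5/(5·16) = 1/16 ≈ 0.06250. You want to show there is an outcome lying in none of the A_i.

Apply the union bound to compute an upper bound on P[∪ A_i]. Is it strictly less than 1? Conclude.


Union bound: P[∪_{i=1}^{16} A_i] ≤ Σ_i P[A_i] ≤ 16·p = 16·(1/16) = 1.
Numerically: 1 ≈ 1.00000.
Is 1 < 1? NO.
Since the bound 1 is ≥ 1, the union bound is uninformative here; it does NOT by itself certify existence.

16·p = 1 ≈ 1.00000; existence NOT certified by the union bound.


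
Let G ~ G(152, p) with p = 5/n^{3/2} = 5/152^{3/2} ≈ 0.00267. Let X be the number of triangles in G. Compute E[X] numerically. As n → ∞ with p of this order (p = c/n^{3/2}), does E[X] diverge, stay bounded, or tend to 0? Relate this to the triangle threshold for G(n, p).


Number of potential triangles: C(152, 3) = 573800.
Each occurs with probability p³ ≈ (0.00267)³ ≈ 1.89939e-08.
By linearity: E[X] = C(152, 3)·p³ ≈ 573800 · 1.89939e-08 ≈ 0.011.
Since α = 3/2 > 1, p = c/n^{3/2} = o(1/n) is below the triangle threshold p ~ 1/n. Asymptotically E[X] ~ (c³/6)·n^{3(1−α)} = (5³/6)·n^{-1.5} → 0, so by Markov's inequality G has no triangles w.h.p.

E[X] ≈ 0.011; in regime p = Θ(1/n^{3/2}) E[X] tends to 0 (below the triangle threshold p ~ 1/n).


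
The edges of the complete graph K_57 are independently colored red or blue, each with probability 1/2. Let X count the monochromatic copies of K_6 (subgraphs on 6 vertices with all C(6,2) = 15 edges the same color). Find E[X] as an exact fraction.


Let X = Σ_S X_S over the C(57, 6) = 36288252 subsets S of size 6, where X_S = 1 if the K_6 on S is monochromatic.
For a fixed S, the K_6 on S has C(6, 2) = 15 edges. P[all 15 edges red] = (1/2)^15, and likewise for blue, so P[monochromatic] = 2·(1/2)^15 = 2^{1 − 15} = 1/16384.
By linearity: E[X] = C(57, 6) · 2^{1 − 15} = 36288252 · 1/16384 = 9072063/4096.
Numerically: E[X] ≈ 2214.8591.

E[X] = C(57,6)·2^(1−C(6,2)) = 9072063/4096 ≈ 2214.8591.


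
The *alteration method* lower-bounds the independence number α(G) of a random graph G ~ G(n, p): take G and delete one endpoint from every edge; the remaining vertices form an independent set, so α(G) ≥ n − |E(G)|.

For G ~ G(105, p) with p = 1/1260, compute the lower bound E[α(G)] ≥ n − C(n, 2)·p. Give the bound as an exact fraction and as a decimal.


E[|E(G)|] = C(105, 2)·p = 5460 · (1/1260) = 13/3.
E[α(G)] ≥ n − E[|E(G)|] = 105 − 13/3 = 302/3.
Numerically: ≈ 100.666667.
(This is only a lower bound; the true E[α(G)] may be larger.)

E[α(G)] ≥ 302/3 ≈ 100.666667.


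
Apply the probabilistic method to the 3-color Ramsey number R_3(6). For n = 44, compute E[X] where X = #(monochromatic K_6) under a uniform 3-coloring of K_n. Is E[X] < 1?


E[X] = C(44, 6) · 3^{1 − 15} = 7059052 · 3^{−14} = 7059052/4782969.
As a reduced fraction: E[X] = 7059052/4782969 ≈ 1.4759.
Is E[X] < 1? NO.
Since E[X] ≥ 1, the first-moment bound is inconclusive at n = 44; it does NOT by itself certify R_3(6) > 44.

E[X] = 7059052/4782969 ≈ 1.4759; E[X] ≥ 1; first-moment method inconclusive here.


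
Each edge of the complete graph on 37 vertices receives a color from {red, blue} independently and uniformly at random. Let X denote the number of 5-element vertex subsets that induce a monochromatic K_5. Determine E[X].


Let X = Σ_S X_S over the C(37, 5) = 435897 subsets S of size 5, where X_S = 1 if the K_5 on S is monochromatic.
For a fixed S, the K_5 on S has C(5, 2) = 10 edges. P[all 10 edges red] = (1/2)^10, and likewise for blue, so P[monochromatic] = 2·(1/2)^10 = 2^{1 − 10} = 1/512.
By linearity: E[X] = C(37, 5) · 2^{1 − 10} = 435897 · 1/512 = 435897/512.
Numerically: E[X] ≈ 851.3613.

E[X] = C(37,5)·2^(1−C(5,2)) = 435897/512 ≈ 851.3613.


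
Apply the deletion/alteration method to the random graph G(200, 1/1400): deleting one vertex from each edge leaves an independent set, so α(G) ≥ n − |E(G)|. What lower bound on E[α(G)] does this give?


E[|E(G)|] = C(200, 2)·p = 19900 · (1/1400) = 199/14.
E[α(G)] ≥ n − E[|E(G)|] = 200 − 199/14 = 2601/14.
Numerically: ≈ 185.78571.
(This is only a lower bound; the true E[α(G)] may be larger.)

E[α(G)] ≥ 2601/14 ≈ 185.78571.


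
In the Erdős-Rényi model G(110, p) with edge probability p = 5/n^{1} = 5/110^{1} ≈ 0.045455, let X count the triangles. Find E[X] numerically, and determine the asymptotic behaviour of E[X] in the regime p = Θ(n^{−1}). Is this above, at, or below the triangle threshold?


Number of potential triangles: C(110, 3) = 215820.
Each occurs with probability p³ ≈ (0.045455)³ ≈ 9.3914350e-05.
By linearity: E[X] = C(110, 3)·p³ ≈ 215820 · 9.3914350e-05 ≈ 20.26860.
Here α = 1, so p = 5/n is exactly at the triangle threshold p ~ 1/n. Asymptotically E[X] → c³/6 = 5³/6 = 125/6 ≈ 20.83333, a bounded constant. In this regime the triangle count is asymptotically Poisson(c³/6).

E[X] ≈ 20.26860; in regime p = Θ(1/n^{1}) E[X] stays bounded (at the triangle threshold p ~ 1/n).


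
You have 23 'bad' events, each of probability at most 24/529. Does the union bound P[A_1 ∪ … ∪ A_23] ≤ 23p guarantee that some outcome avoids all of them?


Union bound: P[∪_{i=1}^{23} A_i] ≤ Σ_i P[A_i] ≤ 23·p = 23·(24/529) = 24/23.
Numerically: 24/23 ≈ 1.043478.
Is 24/23 < 1? NO.
Since the bound 24/23 is ≥ 1, the union bound is uninformative here; it does NOT by itself certify existence.

23·p = 24/23 ≈ 1.043478; existence NOT certified by the union bound.


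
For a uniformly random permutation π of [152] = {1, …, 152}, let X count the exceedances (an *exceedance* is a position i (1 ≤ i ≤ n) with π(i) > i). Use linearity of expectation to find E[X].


Write X = Σ_{i=1}^{152} X_i, where X_i = 1_{π(i) > i}.
For each fixed i, π(i) is uniform over {1, …, 152} (marginal of a uniform permutation), so P[π(i) > i] = (n − i)/n. Summing: Σ_{i=1}^{152} (n − i)/n = (0 + 1 + … + 151)/152 = 152(152 − 1)/(2·152) = (152 − 1)/2.
Hence E[X] = Σ_{i=1}^{152} (152 − i)/152 = 151/2 ≈ 75.500.

E[X] = 151/2 = 75.500.
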